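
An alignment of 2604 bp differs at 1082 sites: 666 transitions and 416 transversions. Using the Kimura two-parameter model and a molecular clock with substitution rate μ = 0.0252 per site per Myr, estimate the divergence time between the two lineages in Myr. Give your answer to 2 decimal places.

P = 666/2604 ≈ 0.25576 and Q = 416/2604 ≈ 0.159754.
Under the Kimura two-parameter model, d = −½ ln(1 − 2P − Q) − ¼ ln(1 − 2Q).
1 − 2P − Q = 0.328726, giving −½ ln(0.328726) = 0.556265.
1 − 2Q = 0.680492, giving −¼ ln(0.680492) = 0.096235.
d = 0.556265 + 0.096235 = 0.652500.
Under a molecular clock d = 2μt, so t = d/(2μ) = 0.652500 / (2 × 0.0252) = 12.95 Myr.

12.95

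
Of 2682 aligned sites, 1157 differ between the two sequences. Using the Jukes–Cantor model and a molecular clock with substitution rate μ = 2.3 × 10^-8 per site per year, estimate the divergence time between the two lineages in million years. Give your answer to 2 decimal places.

p = 1157/2682 ≈ 0.431394.
d = −(3/4) ln(1 − 4p/3) = −0.75 ln(1 − 0.575192) = −0.75 ln(0.424808)
  = −0.75 × (-0.856118) = 0.642089 substitutions/site.
Under a molecular clock d = 2μt, so t = d/(2μ) = 0.642089 / (2 × 2.3 × 10^-8) = 13.96 million years.

13.96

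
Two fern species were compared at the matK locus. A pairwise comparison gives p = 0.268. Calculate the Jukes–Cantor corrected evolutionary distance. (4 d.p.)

d = −(3/4) ln(1 − 4p/3) = −0.75 ln(1 − 0.357333) = −0.75 ln(0.642667)
  = −0.75 × (-0.442129) = 0.331597 substitutions/site.

0.3316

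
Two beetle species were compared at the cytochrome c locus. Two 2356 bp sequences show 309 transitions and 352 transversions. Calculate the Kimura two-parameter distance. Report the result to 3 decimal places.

P = 309/2356 ≈ 0.131154 and Q = 352/2356 ≈ 0.149406.
Under the Kimura two-parameter model, d = −½ ln(1 − 2P − Q) − ¼ ln(1 − 2Q).
1 − 2P − Q = 0.588286, giving −½ ln(0.588286) = 0.265271.
1 − 2Q = 0.701188, giving −¼ ln(0.701188) = 0.088745.
d = 0.265271 + 0.088745 = 0.354016.

0.354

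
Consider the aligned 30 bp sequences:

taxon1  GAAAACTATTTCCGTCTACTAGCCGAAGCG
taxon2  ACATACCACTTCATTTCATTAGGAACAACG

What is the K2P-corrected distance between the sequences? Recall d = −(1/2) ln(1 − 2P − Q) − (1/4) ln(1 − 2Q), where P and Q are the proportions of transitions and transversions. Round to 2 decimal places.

Of 30 sites, 8 differences are transitions and 7 are transversions, so P = 8/30 ≈ 0.266667 and Q = 7/30 ≈ 0.233333.
Under the Kimura two-parameter model, d = −½ ln(1 − 2P − Q) − ¼ ln(1 − 2Q).
1 − 2P − Q = 0.233333, giving −½ ln(0.233333) = 0.727644.
1 − 2Q = 0.533334, giving −¼ ln(0.533334) = 0.157152.
d = 0.727644 + 0.157152 = 0.884796.

0.88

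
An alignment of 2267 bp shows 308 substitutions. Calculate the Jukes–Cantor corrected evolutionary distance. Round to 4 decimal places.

0.1499

p = 308/2267 ≈ 0.135862.
d = −(3/4) ln(1 − 4p/3) = −0.75 ln(1 − 0.181149) = −0.75 ln(0.818851)
  = −0.75 × (-0.199853) = 0.149890 substitutions/site.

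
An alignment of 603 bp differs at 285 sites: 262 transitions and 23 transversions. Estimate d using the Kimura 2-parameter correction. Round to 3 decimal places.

1.208

P = 262/603 ≈ 0.434494 and Q = 23/603 ≈ 0.038143.
Under the Kimura two-parameter model, d = −½ ln(1 − 2P − Q) − ¼ ln(1 − 2Q).
1 − 2P − Q = 0.092869, giving −½ ln(0.092869) = 1.188283.
1 − 2Q = 0.923714, giving −¼ ln(0.923714) = 0.019838.
d = 1.188283 + 0.019838 = 1.208121.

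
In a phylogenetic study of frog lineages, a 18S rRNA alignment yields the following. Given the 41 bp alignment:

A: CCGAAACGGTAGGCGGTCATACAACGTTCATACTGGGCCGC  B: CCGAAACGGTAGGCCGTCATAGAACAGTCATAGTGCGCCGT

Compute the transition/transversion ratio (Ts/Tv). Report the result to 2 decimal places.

0.40

Transitions are A↔G and C↔T; transversions are all other mismatches.
Transitions: 2. Transversions: 5.
R = 2/5 = 0.40.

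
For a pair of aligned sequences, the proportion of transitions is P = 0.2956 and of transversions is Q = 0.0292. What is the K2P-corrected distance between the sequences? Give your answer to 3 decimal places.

0.499

Under the Kimura two-parameter model, d = −½ ln(1 − 2P − Q) − ¼ ln(1 − 2Q).
1 − 2P − Q = 0.3796, giving −½ ln(0.3796) = 0.484319.
1 − 2Q = 0.9416, giving −¼ ln(0.9416) = 0.015044.
d = 0.484319 + 0.015044 = 0.499363.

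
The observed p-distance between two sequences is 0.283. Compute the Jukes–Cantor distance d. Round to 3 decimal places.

d = −(3/4) ln(1 − 4p/3) = −0.75 ln(1 − 0.377333) = −0.75 ln(0.622667)
  = −0.75 × (-0.473743) = 0.355307 substitutions/site.

0.355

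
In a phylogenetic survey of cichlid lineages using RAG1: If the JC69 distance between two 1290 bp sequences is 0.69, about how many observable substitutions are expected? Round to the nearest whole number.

582

Invert JC69: p = (3/4)(1 − e^(−4d/3)) = 0.75 × (1 − e^(-0.92)) = 0.75 × (1 − 0.398519) = 0.451111.
Expected differing sites = pL ≈ 0.451111 × 1290 = 581.93319 ≈ 582.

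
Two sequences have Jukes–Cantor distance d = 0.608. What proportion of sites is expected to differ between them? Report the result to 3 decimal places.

p = (3/4)(1 − e^(−4d/3)) = 0.75 × (1 − e^(-0.810667)) = 0.75 × (1 − 0.444561) = 0.416579.

0.417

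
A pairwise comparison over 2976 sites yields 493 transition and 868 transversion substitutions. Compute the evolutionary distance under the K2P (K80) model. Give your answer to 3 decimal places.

0.707

P = 493/2976 ≈ 0.165659 and Q = 868/2976 ≈ 0.291667.
Under the Kimura two-parameter model, d = −½ ln(1 − 2P − Q) − ¼ ln(1 − 2Q).
1 − 2P − Q = 0.377015, giving −½ ln(0.377015) = 0.487735.
1 − 2Q = 0.416666, giving −¼ ln(0.416666) = 0.218868.
d = 0.487735 + 0.218868 = 0.706603.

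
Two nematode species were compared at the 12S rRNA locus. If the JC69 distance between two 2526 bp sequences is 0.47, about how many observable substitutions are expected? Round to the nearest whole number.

Invert JC69: p = (3/4)(1 − e^(−4d/3)) = 0.75 × (1 − e^(-0.626667)) = 0.75 × (1 − 0.534370) = 0.349223.
Expected differing sites = pL ≈ 0.349223 × 2526 = 882.137298 ≈ 882.

882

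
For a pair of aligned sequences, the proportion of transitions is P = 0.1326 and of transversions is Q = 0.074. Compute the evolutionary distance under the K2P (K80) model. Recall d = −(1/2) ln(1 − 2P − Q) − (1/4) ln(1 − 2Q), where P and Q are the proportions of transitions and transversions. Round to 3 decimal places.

0.247

Under the Kimura two-parameter model, d = −½ ln(1 − 2P − Q) − ¼ ln(1 − 2Q).
1 − 2P − Q = 0.6608, giving −½ ln(0.6608) = 0.207152.
1 − 2Q = 0.852, giving −¼ ln(0.852) = 0.040042.
d = 0.207152 + 0.040042 = 0.247194.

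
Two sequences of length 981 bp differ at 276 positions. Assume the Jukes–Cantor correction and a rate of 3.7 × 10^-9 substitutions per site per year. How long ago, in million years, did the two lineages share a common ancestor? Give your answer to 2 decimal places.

p = 276/981 ≈ 0.281346.
d = −(3/4) ln(1 − 4p/3) = −0.75 ln(1 − 0.375128) = −0.75 ln(0.624872)
  = −0.75 × (-0.470208) = 0.352656 substitutions/site.
Under a molecular clock d = 2μt, so t = d/(2μ) = 0.352656 / (2 × 3.7 × 10^-9) = 47.66 million years.

47.66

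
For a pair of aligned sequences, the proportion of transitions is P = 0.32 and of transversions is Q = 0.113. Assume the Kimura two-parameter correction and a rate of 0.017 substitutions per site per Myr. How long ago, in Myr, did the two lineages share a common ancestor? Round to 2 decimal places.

22.45

Under the Kimura two-parameter model, d = −½ ln(1 − 2P − Q) − ¼ ln(1 − 2Q).
1 − 2P − Q = 0.247, giving −½ ln(0.247) = 0.699183.
1 − 2Q = 0.774, giving −¼ ln(0.774) = 0.064046.
d = 0.699183 + 0.064046 = 0.763229.
Under a molecular clock d = 2μt, so t = d/(2μ) = 0.763229 / (2 × 0.017) = 22.45 Myr.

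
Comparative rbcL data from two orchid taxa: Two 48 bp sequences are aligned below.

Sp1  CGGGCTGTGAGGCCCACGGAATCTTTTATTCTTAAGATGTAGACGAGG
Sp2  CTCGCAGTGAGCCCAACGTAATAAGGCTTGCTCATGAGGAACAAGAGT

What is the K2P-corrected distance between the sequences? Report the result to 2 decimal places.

0.65

Of 48 sites, 2 differences are transitions and 18 are transversions, so P = 2/48 ≈ 0.041667 and Q = 18/48 = 0.375.
Under the Kimura two-parameter model, d = −½ ln(1 − 2P − Q) − ¼ ln(1 − 2Q).
1 − 2P − Q = 0.541666, giving −½ ln(0.541666) = 0.306553.
1 − 2Q = 0.25, giving −¼ ln(0.25) = 0.346574.
d = 0.306553 + 0.346574 = 0.653127.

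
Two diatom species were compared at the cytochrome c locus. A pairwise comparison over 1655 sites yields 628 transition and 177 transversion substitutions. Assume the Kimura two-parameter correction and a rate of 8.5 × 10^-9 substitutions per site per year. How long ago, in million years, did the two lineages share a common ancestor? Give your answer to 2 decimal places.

62.62

P = 628/1655 ≈ 0.379456 and Q = 177/1655 ≈ 0.106949.
Under the Kimura two-parameter model, d = −½ ln(1 − 2P − Q) − ¼ ln(1 − 2Q).
1 − 2P − Q = 0.134139, giving −½ ln(0.134139) = 1.004439.
1 − 2Q = 0.786102, giving −¼ ln(0.786102) = 0.060167.
d = 1.004439 + 0.060167 = 1.064606.
Under a molecular clock d = 2μt, so t = d/(2μ) = 1.064606 / (2 × 8.5 × 10^-9) = 62.62 million years.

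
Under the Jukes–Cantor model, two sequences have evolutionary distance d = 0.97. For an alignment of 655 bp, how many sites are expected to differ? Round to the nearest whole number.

Invert JC69: p = (3/4)(1 − e^(−4d/3)) = 0.75 × (1 − e^(-1.293333)) = 0.75 × (1 − 0.274355) = 0.544234.
Expected differing sites = pL ≈ 0.544234 × 655 = 356.47327 ≈ 356.

356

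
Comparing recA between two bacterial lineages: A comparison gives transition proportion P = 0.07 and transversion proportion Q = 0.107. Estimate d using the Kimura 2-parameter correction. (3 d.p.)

0.202

Under the Kimura two-parameter model, d = −½ ln(1 − 2P − Q) − ¼ ln(1 − 2Q).
1 − 2P − Q = 0.753, giving −½ ln(0.753) = 0.141845.
1 − 2Q = 0.786, giving −¼ ln(0.786) = 0.060200.
d = 0.141845 + 0.060200 = 0.202045.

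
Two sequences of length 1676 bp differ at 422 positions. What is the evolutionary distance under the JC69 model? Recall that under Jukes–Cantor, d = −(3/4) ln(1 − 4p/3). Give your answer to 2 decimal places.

p = 422/1676 ≈ 0.25179.
d = −(3/4) ln(1 − 4p/3) = −0.75 ln(1 − 0.33572) = −0.75 ln(0.66428)
  = −0.75 × (-0.409052) = 0.306789 substitutions/site.

0.31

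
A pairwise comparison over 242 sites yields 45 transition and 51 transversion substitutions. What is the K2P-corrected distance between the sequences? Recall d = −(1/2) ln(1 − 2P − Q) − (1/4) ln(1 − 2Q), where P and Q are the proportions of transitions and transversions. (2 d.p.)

P = 45/242 ≈ 0.18595 and Q = 51/242 ≈ 0.210744.
Under the Kimura two-parameter model, d = −½ ln(1 − 2P − Q) − ¼ ln(1 − 2Q).
1 − 2P − Q = 0.417356, giving −½ ln(0.417356) = 0.436908.
1 − 2Q = 0.578512, giving −¼ ln(0.578512) = 0.136824.
d = 0.436908 + 0.136824 = 0.573732.

0.57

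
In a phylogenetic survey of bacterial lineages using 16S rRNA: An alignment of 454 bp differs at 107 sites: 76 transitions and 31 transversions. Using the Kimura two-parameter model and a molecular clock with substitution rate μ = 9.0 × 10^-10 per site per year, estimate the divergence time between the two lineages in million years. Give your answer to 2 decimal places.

163.72

P = 76/454 ≈ 0.167401 and Q = 31/454 ≈ 0.068282.
Under the Kimura two-parameter model, d = −½ ln(1 − 2P − Q) − ¼ ln(1 − 2Q).
1 − 2P − Q = 0.596916, giving −½ ln(0.596916) = 0.257989.
1 − 2Q = 0.863436, giving −¼ ln(0.863436) = 0.036709.
d = 0.257989 + 0.036709 = 0.294698.
Under a molecular clock d = 2μt, so t = d/(2μ) = 0.294698 / (2 × 9.0 × 10^-10) = 163.72 million years.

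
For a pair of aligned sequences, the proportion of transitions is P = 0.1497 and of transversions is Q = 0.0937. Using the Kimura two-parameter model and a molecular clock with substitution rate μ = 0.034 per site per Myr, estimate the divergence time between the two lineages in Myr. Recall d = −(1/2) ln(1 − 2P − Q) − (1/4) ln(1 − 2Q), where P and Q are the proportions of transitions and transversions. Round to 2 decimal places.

4.43

Under the Kimura two-parameter model, d = −½ ln(1 − 2P − Q) − ¼ ln(1 − 2Q).
1 − 2P − Q = 0.6069, giving −½ ln(0.6069) = 0.249696.
1 − 2Q = 0.8126, giving −¼ ln(0.8126) = 0.051879.
d = 0.249696 + 0.051879 = 0.301575.
Under a molecular clock d = 2μt, so t = d/(2μ) = 0.301575 / (2 × 0.034) = 4.43 Myr.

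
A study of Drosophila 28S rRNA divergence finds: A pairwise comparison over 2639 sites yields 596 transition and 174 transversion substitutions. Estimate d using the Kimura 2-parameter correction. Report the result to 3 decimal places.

P = 596/2639 ≈ 0.225843 and Q = 174/2639 ≈ 0.065934.
Under the Kimura two-parameter model, d = −½ ln(1 − 2P − Q) − ¼ ln(1 − 2Q).
1 − 2P − Q = 0.48238, giving −½ ln(0.48238) = 0.364512.
1 − 2Q = 0.868132, giving −¼ ln(0.868132) = 0.035353.
d = 0.364512 + 0.035353 = 0.399865.

0.400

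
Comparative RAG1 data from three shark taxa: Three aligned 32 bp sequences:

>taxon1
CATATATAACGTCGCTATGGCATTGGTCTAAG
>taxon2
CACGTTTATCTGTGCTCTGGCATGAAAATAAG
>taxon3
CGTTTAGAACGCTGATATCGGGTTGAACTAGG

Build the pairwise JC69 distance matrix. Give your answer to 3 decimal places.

taxon1–taxon2: 13/32 sites differ → p = 0.40625, d = −0.75 ln(1 − 0.541667) = 0.585119 ≈ 0.585.
taxon1–taxon3: 12/32 sites differ → p = 0.375, d = −0.75 ln(1 − 0.5) = 0.519860 ≈ 0.520.
taxon2–taxon3: 17/32 sites differ → p = 0.53125, d = −0.75 ln(1 − 0.708333) = 0.924107 ≈ 0.924.

d(taxon1,taxon2) = 0.585, d(taxon1,taxon3) = 0.520, d(taxon2,taxon3) = 0.924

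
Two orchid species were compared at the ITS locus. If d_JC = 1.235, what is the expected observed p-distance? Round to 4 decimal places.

0.6055

p = (3/4)(1 − e^(−4d/3)) = 0.75 × (1 − e^(-1.646667)) = 0.75 × (1 − 0.192691) = 0.605482.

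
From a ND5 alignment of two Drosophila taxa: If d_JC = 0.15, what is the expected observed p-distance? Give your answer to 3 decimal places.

0.136

p = (3/4)(1 − e^(−4d/3)) = 0.75 × (1 − e^(-0.2)) = 0.75 × (1 − 0.818731) = 0.135952.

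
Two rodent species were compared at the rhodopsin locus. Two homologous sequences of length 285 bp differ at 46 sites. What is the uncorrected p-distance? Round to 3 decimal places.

p = 46/285 = 0.161403… ≈ 0.161 (to 3 d.p.).

0.161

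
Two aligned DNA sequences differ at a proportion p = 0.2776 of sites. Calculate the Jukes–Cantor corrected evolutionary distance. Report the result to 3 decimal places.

0.347

d = −(3/4) ln(1 − 4p/3) = −0.75 ln(1 − 0.370133) = −0.75 ln(0.629867)
  = −0.75 × (-0.462247) = 0.346685 substitutions/site.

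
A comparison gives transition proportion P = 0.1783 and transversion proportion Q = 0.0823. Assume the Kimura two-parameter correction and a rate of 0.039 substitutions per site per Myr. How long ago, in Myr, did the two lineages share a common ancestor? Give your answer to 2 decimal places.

Under the Kimura two-parameter model, d = −½ ln(1 − 2P − Q) − ¼ ln(1 − 2Q).
1 − 2P − Q = 0.5611, giving −½ ln(0.5611) = 0.288928.
1 − 2Q = 0.8354, giving −¼ ln(0.8354) = 0.044961.
d = 0.288928 + 0.044961 = 0.333889.
Under a molecular clock d = 2μt, so t = d/(2μ) = 0.333889 / (2 × 0.039) = 4.28 Myr.

4.28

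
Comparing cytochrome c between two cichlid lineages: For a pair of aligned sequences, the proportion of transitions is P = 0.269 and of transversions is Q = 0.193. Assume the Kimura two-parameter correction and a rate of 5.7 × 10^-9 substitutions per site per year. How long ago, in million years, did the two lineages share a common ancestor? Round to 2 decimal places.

68.29

Under the Kimura two-parameter model, d = −½ ln(1 − 2P − Q) − ¼ ln(1 − 2Q).
1 − 2P − Q = 0.269, giving −½ ln(0.269) = 0.656522.
1 − 2Q = 0.614, giving −¼ ln(0.614) = 0.121940.
d = 0.656522 + 0.121940 = 0.778462.
Under a molecular clock d = 2μt, so t = d/(2μ) = 0.778462 / (2 × 5.7 × 10^-9) = 68.29 million years.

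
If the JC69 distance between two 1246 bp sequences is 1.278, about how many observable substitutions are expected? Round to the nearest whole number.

Invert JC69: p = (3/4)(1 − e^(−4d/3)) = 0.75 × (1 − e^(-1.704)) = 0.75 × (1 − 0.181954) = 0.613535.
Expected differing sites = pL ≈ 0.613535 × 1246 = 764.46461 ≈ 764.

764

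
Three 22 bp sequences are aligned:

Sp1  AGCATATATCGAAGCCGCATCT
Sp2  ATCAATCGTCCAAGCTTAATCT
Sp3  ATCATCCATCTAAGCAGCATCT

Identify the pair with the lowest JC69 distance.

Sp1 and Sp3

Sp1–Sp2: 9/22 differ, p = 0.409, d = 0.591.
Sp1–Sp3: 5/22 differ, p = 0.227, d = 0.271.
Sp2–Sp3: 7/22 differ, p = 0.318, d = 0.414.
The smallest distance is between Sp1 and Sp3.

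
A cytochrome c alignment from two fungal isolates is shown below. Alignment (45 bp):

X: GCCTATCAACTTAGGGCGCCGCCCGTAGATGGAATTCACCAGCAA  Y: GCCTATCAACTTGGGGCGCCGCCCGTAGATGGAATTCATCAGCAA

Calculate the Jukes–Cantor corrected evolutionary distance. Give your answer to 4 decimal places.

The sequences differ at 2 of 45 sites (13, 39), so p = 2/45 ≈ 0.044444.
d = −(3/4) ln(1 − 4p/3) = −0.75 ln(1 − 0.059259) = −0.75 ln(0.940741)
  = −0.75 × (-0.061087) = 0.045815 substitutions/site.

0.0458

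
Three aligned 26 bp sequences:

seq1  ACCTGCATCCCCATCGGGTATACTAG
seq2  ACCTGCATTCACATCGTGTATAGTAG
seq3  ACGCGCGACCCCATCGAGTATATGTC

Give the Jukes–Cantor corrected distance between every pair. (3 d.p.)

seq1–seq2: 4/26 sites differ → p ≈ 0.153846, d = −0.75 ln(1 − 0.205128) = 0.172181 ≈ 0.172.
seq1–seq3: 9/26 sites differ → p ≈ 0.346154, d = −0.75 ln(1 − 0.461539) = 0.464280 ≈ 0.464.
seq2–seq3: 11/26 sites differ → p ≈ 0.423077, d = −0.75 ln(1 − 0.564103) = 0.622762 ≈ 0.623.

d(seq1,seq2) = 0.172, d(seq1,seq3) = 0.464, d(seq2,seq3) = 0.623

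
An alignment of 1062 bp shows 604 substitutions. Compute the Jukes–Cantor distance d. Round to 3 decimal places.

1.065

p = 604/1062 ≈ 0.568738.
d = −(3/4) ln(1 − 4p/3) = −0.75 ln(1 − 0.758317) = −0.75 ln(0.241683)
  = −0.75 × (-1.420128) = 1.065096 substitutions/site.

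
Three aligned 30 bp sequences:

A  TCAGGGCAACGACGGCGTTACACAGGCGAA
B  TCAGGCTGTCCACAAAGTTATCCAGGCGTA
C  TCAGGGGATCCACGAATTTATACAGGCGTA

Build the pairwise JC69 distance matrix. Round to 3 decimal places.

A–B: 11/30 sites differ → p ≈ 0.366667, d = −0.75 ln(1 − 0.488889) = 0.503376 ≈ 0.503.
A–C: 8/30 sites differ → p ≈ 0.266667, d = −0.75 ln(1 − 0.355556) = 0.329526 ≈ 0.330.
B–C: 6/30 sites differ → p = 0.2, d = −0.75 ln(1 − 0.266667) = 0.232617 ≈ 0.233.

d(A,B) = 0.503, d(A,C) = 0.330, d(B,C) = 0.233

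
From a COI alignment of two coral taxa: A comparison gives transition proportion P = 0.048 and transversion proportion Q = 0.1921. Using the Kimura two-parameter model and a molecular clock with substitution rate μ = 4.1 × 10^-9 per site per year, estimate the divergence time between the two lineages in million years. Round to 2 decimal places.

Under the Kimura two-parameter model, d = −½ ln(1 − 2P − Q) − ¼ ln(1 − 2Q).
1 − 2P − Q = 0.7119, giving −½ ln(0.7119) = 0.169909.
1 − 2Q = 0.6158, giving −¼ ln(0.6158) = 0.121208.
d = 0.169909 + 0.121208 = 0.291117.
Under a molecular clock d = 2μt, so t = d/(2μ) = 0.291117 / (2 × 4.1 × 10^-9) = 35.50 million years.

35.50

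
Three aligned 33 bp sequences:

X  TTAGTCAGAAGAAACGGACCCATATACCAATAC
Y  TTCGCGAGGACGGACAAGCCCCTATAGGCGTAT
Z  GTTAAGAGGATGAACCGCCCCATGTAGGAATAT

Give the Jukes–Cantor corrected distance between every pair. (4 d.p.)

d(X,Y) = 0.7798, d(X,Z) = 0.6254, d(Y,Z) = 0.5587

X–Y: 16/33 sites differ → p ≈ 0.484848, d = −0.75 ln(1 − 0.646464) = 0.779827 ≈ 0.7798.
X–Z: 14/33 sites differ → p ≈ 0.424242, d = −0.75 ln(1 − 0.565656) = 0.625439 ≈ 0.6254.
Y–Z: 13/33 sites differ → p ≈ 0.393939, d = −0.75 ln(1 − 0.525252) = 0.558728 ≈ 0.5587.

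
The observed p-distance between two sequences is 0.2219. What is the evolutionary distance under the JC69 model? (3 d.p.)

0.263

d = −(3/4) ln(1 − 4p/3) = −0.75 ln(1 − 0.295867) = −0.75 ln(0.704133)
  = −0.75 × (-0.350788) = 0.263091 substitutions/site.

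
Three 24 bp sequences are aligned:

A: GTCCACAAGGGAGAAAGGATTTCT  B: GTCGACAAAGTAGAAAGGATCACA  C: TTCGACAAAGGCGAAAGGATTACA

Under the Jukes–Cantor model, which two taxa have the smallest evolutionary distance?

A–B: 6/24 differ, p = 0.250, d = 0.304.
A–C: 6/24 differ, p = 0.250, d = 0.304.
B–C: 4/24 differ, p = 0.167, d = 0.188.
The smallest distance is between B and C.

B and C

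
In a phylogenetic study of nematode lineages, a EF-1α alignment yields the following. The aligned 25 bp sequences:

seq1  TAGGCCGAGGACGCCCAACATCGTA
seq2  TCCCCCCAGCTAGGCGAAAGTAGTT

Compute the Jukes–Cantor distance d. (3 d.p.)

0.886

The sequences differ at 13 of 25 sites, so p = 13/25 = 0.52.
d = −(3/4) ln(1 − 4p/3) = −0.75 ln(1 − 0.693333) = −0.75 ln(0.306667)
  = −0.75 × (-1.181993) = 0.886495 substitutions/site.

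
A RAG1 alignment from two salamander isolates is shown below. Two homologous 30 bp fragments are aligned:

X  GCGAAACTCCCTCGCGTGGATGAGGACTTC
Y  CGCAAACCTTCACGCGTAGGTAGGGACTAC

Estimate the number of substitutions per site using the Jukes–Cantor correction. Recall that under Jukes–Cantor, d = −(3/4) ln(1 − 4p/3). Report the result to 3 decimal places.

0.572

The sequences differ at 12 of 30 sites, so p = 12/30 = 0.4.
d = −(3/4) ln(1 − 4p/3) = −0.75 ln(1 − 0.533333) = −0.75 ln(0.466667)
  = −0.75 × (-0.762139) = 0.571604 substitutions/site.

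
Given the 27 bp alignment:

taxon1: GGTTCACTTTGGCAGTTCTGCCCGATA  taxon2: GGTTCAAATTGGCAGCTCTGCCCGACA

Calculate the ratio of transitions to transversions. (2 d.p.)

1.00

Transitions are A↔G and C↔T; transversions are all other mismatches.
Transitions: 2. Transversions: 2.
R = 2/2 = 1.00.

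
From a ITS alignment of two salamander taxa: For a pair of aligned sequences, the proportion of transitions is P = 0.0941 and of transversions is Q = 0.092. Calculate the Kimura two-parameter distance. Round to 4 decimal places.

0.2152

Under the Kimura two-parameter model, d = −½ ln(1 − 2P − Q) − ¼ ln(1 − 2Q).
1 − 2P − Q = 0.7198, giving −½ ln(0.7198) = 0.164391.
1 − 2Q = 0.816, giving −¼ ln(0.816) = 0.050835.
d = 0.164391 + 0.050835 = 0.215226.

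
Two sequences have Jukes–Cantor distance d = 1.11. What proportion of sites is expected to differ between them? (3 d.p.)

p = (3/4)(1 − e^(−4d/3)) = 0.75 × (1 − e^(-1.48)) = 0.75 × (1 − 0.227638) = 0.579272.

0.579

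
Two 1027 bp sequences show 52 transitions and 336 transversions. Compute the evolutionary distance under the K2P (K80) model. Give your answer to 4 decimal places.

P = 52/1027 ≈ 0.050633 and Q = 336/1027 ≈ 0.327167.
Under the Kimura two-parameter model, d = −½ ln(1 − 2P − Q) − ¼ ln(1 − 2Q).
1 − 2P − Q = 0.571567, giving −½ ln(0.571567) = 0.279687.
1 − 2Q = 0.345666, giving −¼ ln(0.345666) = 0.265571.
d = 0.279687 + 0.265571 = 0.545258.

0.5453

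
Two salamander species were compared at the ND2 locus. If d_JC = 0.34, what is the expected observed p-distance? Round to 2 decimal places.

0.27

p = (3/4)(1 − e^(−4d/3)) = 0.75 × (1 − e^(-0.453333)) = 0.75 × (1 − 0.635506) = 0.273371.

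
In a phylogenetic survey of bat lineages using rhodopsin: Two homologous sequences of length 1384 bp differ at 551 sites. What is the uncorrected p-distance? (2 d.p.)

p = 551/1384 = 0.398121… ≈ 0.40 (to 2 d.p.).

0.40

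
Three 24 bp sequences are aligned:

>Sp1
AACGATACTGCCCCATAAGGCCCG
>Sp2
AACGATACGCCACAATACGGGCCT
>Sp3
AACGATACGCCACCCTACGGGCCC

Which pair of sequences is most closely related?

Sp1–Sp2: 7/24 differ, p = 0.292, d = 0.369.
Sp1–Sp3: 7/24 differ, p = 0.292, d = 0.369.
Sp2–Sp3: 3/24 differ, p = 0.125, d = 0.137.
The smallest distance is between Sp2 and Sp3.

Sp2 and Sp3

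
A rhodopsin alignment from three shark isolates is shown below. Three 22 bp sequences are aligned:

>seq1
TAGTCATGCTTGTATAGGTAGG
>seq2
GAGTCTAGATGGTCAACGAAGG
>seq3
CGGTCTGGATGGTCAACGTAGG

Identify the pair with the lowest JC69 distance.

seq1–seq2: 9/22 differ, p = 0.409, d = 0.591.
seq1–seq3: 9/22 differ, p = 0.409, d = 0.591.
seq2–seq3: 4/22 differ, p = 0.182, d = 0.208.
The smallest distance is between seq2 and seq3.

seq2 and seq3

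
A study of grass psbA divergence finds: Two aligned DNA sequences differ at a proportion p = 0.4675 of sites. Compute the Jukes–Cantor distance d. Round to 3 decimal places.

d = −(3/4) ln(1 − 4p/3) = −0.75 ln(1 − 0.623333) = −0.75 ln(0.376667)
  = −0.75 × (-0.976394) = 0.732296 substitutions/site.

0.732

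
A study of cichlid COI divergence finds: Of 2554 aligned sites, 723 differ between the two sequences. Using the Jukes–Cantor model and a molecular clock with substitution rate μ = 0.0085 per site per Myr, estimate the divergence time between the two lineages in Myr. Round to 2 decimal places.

20.91

p = 723/2554 ≈ 0.283085.
d = −(3/4) ln(1 − 4p/3) = −0.75 ln(1 − 0.377447) = −0.75 ln(0.622553)
  = −0.75 × (-0.473927) = 0.355445 substitutions/site.
Under a molecular clock d = 2μt, so t = d/(2μ) = 0.355445 / (2 × 0.0085) = 20.91 Myr.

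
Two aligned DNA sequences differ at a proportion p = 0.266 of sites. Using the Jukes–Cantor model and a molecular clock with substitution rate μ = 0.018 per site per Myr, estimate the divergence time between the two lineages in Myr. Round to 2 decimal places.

d = −(3/4) ln(1 − 4p/3) = −0.75 ln(1 − 0.354667) = −0.75 ln(0.645333)
  = −0.75 × (-0.437989) = 0.328492 substitutions/site.
Under a molecular clock d = 2μt, so t = d/(2μ) = 0.328492 / (2 × 0.018) = 9.12 Myr.

9.12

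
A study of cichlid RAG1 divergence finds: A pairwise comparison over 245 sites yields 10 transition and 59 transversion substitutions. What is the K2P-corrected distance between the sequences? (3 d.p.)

0.359

P = 10/245 ≈ 0.040816 and Q = 59/245 ≈ 0.240816.
Under the Kimura two-parameter model, d = −½ ln(1 − 2P − Q) − ¼ ln(1 − 2Q).
1 − 2P − Q = 0.677552, giving −½ ln(0.677552) = 0.194634.
1 − 2Q = 0.518368, giving −¼ ln(0.518368) = 0.164267.
d = 0.194634 + 0.164267 = 0.358901.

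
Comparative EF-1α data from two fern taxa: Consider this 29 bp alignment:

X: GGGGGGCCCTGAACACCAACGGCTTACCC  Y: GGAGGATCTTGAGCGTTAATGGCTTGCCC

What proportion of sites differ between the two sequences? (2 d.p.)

0.34

The sequences differ at 10 of 29 positions (sites 3, 6, 7, 9, 13, 15, 16, 17, 20, 26).
p = 10/29 = 0.344827… ≈ 0.34 (to 2 d.p.).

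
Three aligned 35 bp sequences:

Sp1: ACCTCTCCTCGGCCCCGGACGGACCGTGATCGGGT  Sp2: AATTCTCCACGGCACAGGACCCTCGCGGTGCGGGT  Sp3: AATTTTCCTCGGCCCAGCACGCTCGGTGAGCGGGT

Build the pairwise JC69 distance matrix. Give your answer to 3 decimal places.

Sp1–Sp2: 13/35 sites differ → p ≈ 0.371429, d = −0.75 ln(1 − 0.495239) = 0.512753 ≈ 0.513.
Sp1–Sp3: 9/35 sites differ → p ≈ 0.257143, d = −0.75 ln(1 − 0.342857) = 0.314890 ≈ 0.315.
Sp2–Sp3: 8/35 sites differ → p ≈ 0.228571, d = −0.75 ln(1 − 0.304761) = 0.272625 ≈ 0.273.

d(Sp1,Sp2) = 0.513, d(Sp1,Sp3) = 0.315, d(Sp2,Sp3) = 0.273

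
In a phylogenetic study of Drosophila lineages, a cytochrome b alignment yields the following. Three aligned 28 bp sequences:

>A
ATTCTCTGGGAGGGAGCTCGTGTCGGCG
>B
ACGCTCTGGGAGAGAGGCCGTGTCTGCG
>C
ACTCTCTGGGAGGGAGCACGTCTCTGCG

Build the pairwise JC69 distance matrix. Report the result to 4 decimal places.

A–B: 6/28 sites differ → p ≈ 0.214286, d = −0.75 ln(1 − 0.285715) = 0.252355 ≈ 0.2524.
A–C: 4/28 sites differ → p ≈ 0.142857, d = −0.75 ln(1 − 0.190476) = 0.158482 ≈ 0.1585.
B–C: 5/28 sites differ → p ≈ 0.178571, d = −0.75 ln(1 − 0.238095) = 0.203950 ≈ 0.2040.

d(A,B) = 0.2524, d(A,C) = 0.1585, d(B,C) = 0.2040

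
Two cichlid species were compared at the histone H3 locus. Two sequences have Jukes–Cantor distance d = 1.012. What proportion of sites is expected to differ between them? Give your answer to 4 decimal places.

p = (3/4)(1 − e^(−4d/3)) = 0.75 × (1 − e^(-1.349333)) = 0.75 × (1 − 0.259413) = 0.555440.

0.5554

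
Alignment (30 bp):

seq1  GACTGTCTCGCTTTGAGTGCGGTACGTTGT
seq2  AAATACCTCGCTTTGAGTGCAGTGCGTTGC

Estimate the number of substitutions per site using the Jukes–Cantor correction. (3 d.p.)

The sequences differ at 7 of 30 sites (1, 3, 5, 6, 21, 24, 30), so p = 7/30 ≈ 0.233333.
d = −(3/4) ln(1 − 4p/3) = −0.75 ln(1 − 0.311111) = −0.75 ln(0.688889)
  = −0.75 × (-0.372675) = 0.279506 substitutions/site.

0.280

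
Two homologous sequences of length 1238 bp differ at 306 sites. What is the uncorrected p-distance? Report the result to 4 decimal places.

0.2472

p = 306/1238 = 0.247172… ≈ 0.2472 (to 4 d.p.).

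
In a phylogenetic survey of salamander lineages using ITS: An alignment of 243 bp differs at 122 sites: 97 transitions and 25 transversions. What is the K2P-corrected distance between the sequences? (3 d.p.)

P = 97/243 ≈ 0.399177 and Q = 25/243 ≈ 0.102881.
Under the Kimura two-parameter model, d = −½ ln(1 − 2P − Q) − ¼ ln(1 − 2Q).
1 − 2P − Q = 0.098765, giving −½ ln(0.098765) = 1.157506.
1 − 2Q = 0.794238, giving −¼ ln(0.794238) = 0.057593.
d = 1.157506 + 0.057593 = 1.215099.

1.215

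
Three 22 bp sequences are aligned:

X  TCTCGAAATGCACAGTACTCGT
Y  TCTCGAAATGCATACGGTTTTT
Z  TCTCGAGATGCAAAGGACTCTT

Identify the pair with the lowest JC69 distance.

X–Y: 7/22 differ, p = 0.318, d = 0.414.
X–Z: 4/22 differ, p = 0.182, d = 0.208.
Y–Z: 6/22 differ, p = 0.273, d = 0.339.
The smallest distance is between X and Z.

X and Z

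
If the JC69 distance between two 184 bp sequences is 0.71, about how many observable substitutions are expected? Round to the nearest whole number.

84

Invert JC69: p = (3/4)(1 − e^(−4d/3)) = 0.75 × (1 − e^(-0.946667)) = 0.75 × (1 − 0.388032) = 0.458976.
Expected differing sites = pL ≈ 0.458976 × 184 = 84.451584 ≈ 84.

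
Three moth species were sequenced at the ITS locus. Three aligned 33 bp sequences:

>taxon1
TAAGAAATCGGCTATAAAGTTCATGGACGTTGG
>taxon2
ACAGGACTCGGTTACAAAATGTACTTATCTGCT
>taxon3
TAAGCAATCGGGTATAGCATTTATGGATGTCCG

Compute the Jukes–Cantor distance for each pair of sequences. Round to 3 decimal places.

taxon1–taxon2: 17/33 sites differ → p ≈ 0.515152, d = −0.75 ln(1 − 0.686869) = 0.870850 ≈ 0.871.
taxon1–taxon3: 9/33 sites differ → p ≈ 0.272727, d = −0.75 ln(1 − 0.363636) = 0.338988 ≈ 0.339.
taxon2–taxon3: 15/33 sites differ → p ≈ 0.454545, d = −0.75 ln(1 − 0.60606) = 0.698667 ≈ 0.699.

d(taxon1,taxon2) = 0.871, d(taxon1,taxon3) = 0.339, d(taxon2,taxon3) = 0.699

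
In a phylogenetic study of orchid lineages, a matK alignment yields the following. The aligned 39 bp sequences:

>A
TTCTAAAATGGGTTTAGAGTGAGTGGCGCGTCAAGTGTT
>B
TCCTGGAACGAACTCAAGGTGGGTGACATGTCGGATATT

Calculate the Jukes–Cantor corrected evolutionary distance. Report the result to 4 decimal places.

The sequences differ at 18 of 39 sites, so p = 18/39 ≈ 0.461538.
d = −(3/4) ln(1 − 4p/3) = −0.75 ln(1 − 0.615384) = −0.75 ln(0.384616)
  = −0.75 × (-0.955510) = 0.716633 substitutions/site.

0.7166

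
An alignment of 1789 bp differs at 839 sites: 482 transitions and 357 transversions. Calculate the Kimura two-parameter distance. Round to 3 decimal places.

0.798

P = 482/1789 ≈ 0.269424 and Q = 357/1789 ≈ 0.199553.
Under the Kimura two-parameter model, d = −½ ln(1 − 2P − Q) − ¼ ln(1 − 2Q).
1 − 2P − Q = 0.261599, giving −½ ln(0.261599) = 0.670471.
1 − 2Q = 0.600894, giving −¼ ln(0.600894) = 0.127334.
d = 0.670471 + 0.127334 = 0.797805.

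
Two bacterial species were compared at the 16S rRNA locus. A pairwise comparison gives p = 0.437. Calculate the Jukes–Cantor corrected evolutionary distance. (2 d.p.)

d = −(3/4) ln(1 − 4p/3) = −0.75 ln(1 − 0.582667) = −0.75 ln(0.417333)
  = −0.75 × (-0.873871) = 0.655403 substitutions/site.

0.66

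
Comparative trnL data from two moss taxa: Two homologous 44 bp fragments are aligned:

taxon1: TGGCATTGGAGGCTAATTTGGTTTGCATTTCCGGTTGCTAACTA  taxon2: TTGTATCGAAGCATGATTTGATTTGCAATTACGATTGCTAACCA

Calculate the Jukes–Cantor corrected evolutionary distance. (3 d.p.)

The sequences differ at 12 of 44 sites, so p = 12/44 ≈ 0.272727.
d = −(3/4) ln(1 − 4p/3) = −0.75 ln(1 − 0.363636) = −0.75 ln(0.636364)
  = −0.75 × (-0.451985) = 0.338989 substitutions/site.

0.339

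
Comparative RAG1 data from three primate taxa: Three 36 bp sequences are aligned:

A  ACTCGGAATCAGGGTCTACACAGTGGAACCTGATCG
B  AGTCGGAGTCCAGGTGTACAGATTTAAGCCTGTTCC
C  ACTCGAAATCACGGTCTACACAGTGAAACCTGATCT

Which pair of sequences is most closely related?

A and C

A–B: 12/36 differ, p = 0.333, d = 0.441.
A–C: 4/36 differ, p = 0.111, d = 0.120.
B–C: 12/36 differ, p = 0.333, d = 0.441.
The smallest distance is between A and C.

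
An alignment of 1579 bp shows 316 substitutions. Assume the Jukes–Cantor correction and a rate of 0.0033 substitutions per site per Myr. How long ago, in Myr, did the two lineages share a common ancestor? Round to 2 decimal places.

p = 316/1579 ≈ 0.200127.
d = −(3/4) ln(1 − 4p/3) = −0.75 ln(1 − 0.266836) = −0.75 ln(0.733164)
  = −0.75 × (-0.310386) = 0.232790 substitutions/site.
Under a molecular clock d = 2μt, so t = d/(2μ) = 0.232790 / (2 × 0.0033) = 35.27 Myr.

35.27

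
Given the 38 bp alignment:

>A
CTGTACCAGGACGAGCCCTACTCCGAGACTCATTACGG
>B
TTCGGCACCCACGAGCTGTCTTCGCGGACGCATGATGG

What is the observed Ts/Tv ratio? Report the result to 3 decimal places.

0.500

Transitions are A↔G and C↔T; transversions are all other mismatches.
Transitions: 6. Transversions: 12.
R = 6/12 = 0.500.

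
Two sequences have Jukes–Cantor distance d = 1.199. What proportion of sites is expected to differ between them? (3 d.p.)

0.598

p = (3/4)(1 − e^(−4d/3)) = 0.75 × (1 − e^(-1.598667)) = 0.75 × (1 − 0.202166) = 0.598376.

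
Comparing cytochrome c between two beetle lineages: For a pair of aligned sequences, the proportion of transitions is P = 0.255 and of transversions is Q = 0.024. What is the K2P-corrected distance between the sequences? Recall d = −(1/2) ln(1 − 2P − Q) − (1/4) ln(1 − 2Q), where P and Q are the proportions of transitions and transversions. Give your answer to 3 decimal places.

Under the Kimura two-parameter model, d = −½ ln(1 − 2P − Q) − ¼ ln(1 − 2Q).
1 − 2P − Q = 0.466, giving −½ ln(0.466) = 0.381785.
1 − 2Q = 0.952, giving −¼ ln(0.952) = 0.012298.
d = 0.381785 + 0.012298 = 0.394083.

0.394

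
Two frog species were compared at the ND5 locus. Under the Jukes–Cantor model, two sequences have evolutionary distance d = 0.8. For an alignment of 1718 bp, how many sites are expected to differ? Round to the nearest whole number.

Invert JC69: p = (3/4)(1 − e^(−4d/3)) = 0.75 × (1 − e^(-1.066667)) = 0.75 × (1 − 0.344154) = 0.491885.
Expected differing sites = pL ≈ 0.491885 × 1718 = 845.05843 ≈ 845.

845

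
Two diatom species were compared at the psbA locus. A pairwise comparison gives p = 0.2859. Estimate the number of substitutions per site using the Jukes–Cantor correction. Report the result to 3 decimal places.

d = −(3/4) ln(1 − 4p/3) = −0.75 ln(1 − 0.3812) = −0.75 ln(0.6188)
  = −0.75 × (-0.479973) = 0.359980 substitutions/site.

0.360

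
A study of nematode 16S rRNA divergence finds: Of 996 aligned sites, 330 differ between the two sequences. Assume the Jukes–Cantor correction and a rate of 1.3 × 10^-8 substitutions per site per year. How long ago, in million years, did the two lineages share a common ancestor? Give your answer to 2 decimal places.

16.82

p = 330/996 ≈ 0.331325.
d = −(3/4) ln(1 − 4p/3) = −0.75 ln(1 − 0.441767) = −0.75 ln(0.558233)
  = −0.75 × (-0.582979) = 0.437234 substitutions/site.
Under a molecular clock d = 2μt, so t = d/(2μ) = 0.437234 / (2 × 1.3 × 10^-8) = 16.82 million years.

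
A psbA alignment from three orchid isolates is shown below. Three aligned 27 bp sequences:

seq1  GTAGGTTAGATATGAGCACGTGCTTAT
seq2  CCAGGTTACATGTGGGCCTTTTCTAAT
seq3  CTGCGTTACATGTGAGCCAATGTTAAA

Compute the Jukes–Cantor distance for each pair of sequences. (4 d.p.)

d(seq1,seq2) = 0.5107, d(seq1,seq3) = 0.5876, d(seq2,seq3) = 0.4408

seq1–seq2: 10/27 sites differ → p ≈ 0.37037, d = −0.75 ln(1 − 0.493827) = 0.510658 ≈ 0.5107.
seq1–seq3: 11/27 sites differ → p ≈ 0.407407, d = −0.75 ln(1 − 0.543209) = 0.587647 ≈ 0.5876.
seq2–seq3: 9/27 sites differ → p ≈ 0.333333, d = −0.75 ln(1 − 0.444444) = 0.440839 ≈ 0.4408.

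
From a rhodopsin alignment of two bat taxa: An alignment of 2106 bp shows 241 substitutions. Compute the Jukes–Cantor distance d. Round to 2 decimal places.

0.12

p = 241/2106 ≈ 0.114435.
d = −(3/4) ln(1 − 4p/3) = −0.75 ln(1 − 0.15258) = −0.75 ln(0.84742)
  = −0.75 × (-0.165559) = 0.124169 substitutions/site.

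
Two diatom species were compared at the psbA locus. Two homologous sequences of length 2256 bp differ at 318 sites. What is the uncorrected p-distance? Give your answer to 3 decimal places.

p = 318/2256 = 0.140957… ≈ 0.141 (to 3 d.p.).

0.141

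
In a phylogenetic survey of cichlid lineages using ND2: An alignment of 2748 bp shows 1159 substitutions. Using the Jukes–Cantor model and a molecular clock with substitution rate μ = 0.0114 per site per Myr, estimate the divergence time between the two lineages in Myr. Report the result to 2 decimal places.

27.18

p = 1159/2748 ≈ 0.421761.
d = −(3/4) ln(1 − 4p/3) = −0.75 ln(1 − 0.562348) = −0.75 ln(0.437652)
  = −0.75 × (-0.826331) = 0.619748 substitutions/site.
Under a molecular clock d = 2μt, so t = d/(2μ) = 0.619748 / (2 × 0.0114) = 27.18 Myr.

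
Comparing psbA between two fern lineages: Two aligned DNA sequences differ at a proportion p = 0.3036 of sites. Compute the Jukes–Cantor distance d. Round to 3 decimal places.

d = −(3/4) ln(1 − 4p/3) = −0.75 ln(1 − 0.4048) = −0.75 ln(0.5952)
  = −0.75 × (-0.518858) = 0.389144 substitutions/site.

0.389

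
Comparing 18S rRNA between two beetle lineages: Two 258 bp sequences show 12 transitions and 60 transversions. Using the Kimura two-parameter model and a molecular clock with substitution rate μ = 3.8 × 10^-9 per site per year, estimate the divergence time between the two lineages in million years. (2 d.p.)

46.50

P = 12/258 ≈ 0.046512 and Q = 60/258 ≈ 0.232558.
Under the Kimura two-parameter model, d = −½ ln(1 − 2P − Q) − ¼ ln(1 − 2Q).
1 − 2P − Q = 0.674418, giving −½ ln(0.674418) = 0.196953.
1 − 2Q = 0.534884, giving −¼ ln(0.534884) = 0.156426.
d = 0.196953 + 0.156426 = 0.353379.
Under a molecular clock d = 2μt, so t = d/(2μ) = 0.353379 / (2 × 3.8 × 10^-9) = 46.50 million years.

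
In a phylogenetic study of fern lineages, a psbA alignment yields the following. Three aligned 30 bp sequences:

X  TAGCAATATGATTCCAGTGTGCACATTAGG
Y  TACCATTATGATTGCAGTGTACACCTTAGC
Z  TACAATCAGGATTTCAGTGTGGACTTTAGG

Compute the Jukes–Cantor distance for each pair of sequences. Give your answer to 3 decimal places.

X–Y: 6/30 sites differ → p = 0.2, d = −0.75 ln(1 − 0.266667) = 0.232617 ≈ 0.233.
X–Z: 8/30 sites differ → p ≈ 0.266667, d = −0.75 ln(1 − 0.355556) = 0.329526 ≈ 0.330.
Y–Z: 8/30 sites differ → p ≈ 0.266667, d = −0.75 ln(1 − 0.355556) = 0.329526 ≈ 0.330.

d(X,Y) = 0.233, d(X,Z) = 0.330, d(Y,Z) = 0.330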